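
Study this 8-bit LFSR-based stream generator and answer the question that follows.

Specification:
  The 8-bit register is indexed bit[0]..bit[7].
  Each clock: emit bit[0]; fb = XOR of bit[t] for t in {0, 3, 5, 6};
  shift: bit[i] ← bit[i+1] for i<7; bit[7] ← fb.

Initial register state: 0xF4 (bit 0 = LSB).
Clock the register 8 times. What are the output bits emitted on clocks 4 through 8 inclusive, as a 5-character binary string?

reg_0 = 0xF4
clock 1: out=0, reg = 0x7A
clock 2: out=0, reg = 0xBD
clock 3: out=1, reg = 0xDE
clock 4: out=0, reg = 0x6F
clock 5: out=1, reg = 0x37
clock 6: out=1, reg = 0x1B
clock 7: out=1, reg = 0x0D
clock 8: out=1, reg = 0x06

01111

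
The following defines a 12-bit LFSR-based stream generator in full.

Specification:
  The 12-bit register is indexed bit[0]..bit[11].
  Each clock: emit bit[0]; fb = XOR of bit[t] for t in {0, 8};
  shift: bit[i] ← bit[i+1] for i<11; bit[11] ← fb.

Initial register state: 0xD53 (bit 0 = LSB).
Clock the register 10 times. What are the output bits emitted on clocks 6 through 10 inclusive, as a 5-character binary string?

01010

reg_0 = 0xD53
clock 1: out=1, reg = 0x6A9
clock 2: out=1, reg = 0xB54
clock 3: out=0, reg = 0xDAA
clock 4: out=0, reg = 0xED5
clock 5: out=1, reg = 0xF6A
clock 6: out=0, reg = 0xFB5
clock 7: out=1, reg = 0x7DA
clock 8: out=0, reg = 0xBED
clock 9: out=1, reg = 0x5F6
clock 10: out=0, reg = 0xAFB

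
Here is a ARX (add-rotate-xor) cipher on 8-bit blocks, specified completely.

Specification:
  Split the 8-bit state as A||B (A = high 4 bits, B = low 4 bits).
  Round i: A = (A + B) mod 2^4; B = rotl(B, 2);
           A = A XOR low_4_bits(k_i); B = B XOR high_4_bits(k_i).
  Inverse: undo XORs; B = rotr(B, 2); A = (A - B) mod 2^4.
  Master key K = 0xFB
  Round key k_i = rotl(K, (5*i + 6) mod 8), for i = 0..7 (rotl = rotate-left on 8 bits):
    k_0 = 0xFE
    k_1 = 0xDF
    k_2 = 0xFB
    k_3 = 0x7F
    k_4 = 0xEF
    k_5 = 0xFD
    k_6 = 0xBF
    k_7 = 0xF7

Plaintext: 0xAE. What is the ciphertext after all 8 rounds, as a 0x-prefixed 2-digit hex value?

0x91

s_0 = plaintext = 0xAE
s_1 = Round(s_0, k_0) = 0x64
s_2 = Round(s_1, k_1) = 0x5C
s_3 = Round(s_2, k_2) = 0xAC
s_4 = Round(s_3, k_3) = 0x94
s_5 = Round(s_4, k_4) = 0x2F
s_6 = Round(s_5, k_5) = 0xC0
s_7 = Round(s_6, k_6) = 0x3B
s_8 = Round(s_7, k_7) = 0x91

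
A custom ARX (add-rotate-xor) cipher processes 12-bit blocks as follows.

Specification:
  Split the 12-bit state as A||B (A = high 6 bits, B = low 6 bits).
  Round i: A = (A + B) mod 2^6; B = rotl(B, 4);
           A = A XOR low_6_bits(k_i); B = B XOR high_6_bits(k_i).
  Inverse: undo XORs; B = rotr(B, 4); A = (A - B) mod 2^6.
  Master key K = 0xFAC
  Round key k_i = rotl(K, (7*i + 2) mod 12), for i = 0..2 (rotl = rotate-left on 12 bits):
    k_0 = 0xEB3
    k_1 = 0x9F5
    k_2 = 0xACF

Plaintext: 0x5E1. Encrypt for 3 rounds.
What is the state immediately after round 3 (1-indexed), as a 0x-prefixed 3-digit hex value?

0xA18

s_0 = plaintext = 0x5E1
s_1 = Round(s_0, k_0) = 0x2E2
s_2 = Round(s_1, k_1) = 0x60F
s_3 = Round(s_2, k_2) = 0xA18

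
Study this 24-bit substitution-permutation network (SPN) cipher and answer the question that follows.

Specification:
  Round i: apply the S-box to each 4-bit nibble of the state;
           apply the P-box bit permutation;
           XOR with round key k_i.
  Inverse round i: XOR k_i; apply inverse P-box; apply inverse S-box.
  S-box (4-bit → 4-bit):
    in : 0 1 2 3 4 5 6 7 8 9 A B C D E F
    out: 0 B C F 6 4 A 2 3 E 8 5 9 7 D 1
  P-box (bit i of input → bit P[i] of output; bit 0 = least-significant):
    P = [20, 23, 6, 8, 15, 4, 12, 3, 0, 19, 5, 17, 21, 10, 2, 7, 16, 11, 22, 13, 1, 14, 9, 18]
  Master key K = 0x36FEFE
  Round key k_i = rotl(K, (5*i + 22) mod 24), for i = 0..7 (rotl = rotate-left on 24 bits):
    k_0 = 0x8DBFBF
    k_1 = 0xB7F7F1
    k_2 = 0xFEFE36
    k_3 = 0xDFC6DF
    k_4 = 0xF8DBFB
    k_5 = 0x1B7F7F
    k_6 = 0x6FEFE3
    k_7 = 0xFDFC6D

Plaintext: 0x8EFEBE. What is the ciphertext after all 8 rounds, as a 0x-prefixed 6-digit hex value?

0x7CB199

s_0 = plaintext = 0x8EFEBE
s_1 = Round(s_0, k_0) = 0xFE4EDC
s_2 = Round(s_1, k_1) = 0xE442C6
s_3 = Round(s_2, k_2) = 0x387118
s_4 = Round(s_3, k_3) = 0x4008C4
s_5 = Round(s_4, k_4) = 0x7019B2
s_6 = Round(s_5, k_5) = 0x31AA9F
s_7 = Round(s_6, k_6) = 0x789579
s_8 = Round(s_7, k_7) = 0x7CB199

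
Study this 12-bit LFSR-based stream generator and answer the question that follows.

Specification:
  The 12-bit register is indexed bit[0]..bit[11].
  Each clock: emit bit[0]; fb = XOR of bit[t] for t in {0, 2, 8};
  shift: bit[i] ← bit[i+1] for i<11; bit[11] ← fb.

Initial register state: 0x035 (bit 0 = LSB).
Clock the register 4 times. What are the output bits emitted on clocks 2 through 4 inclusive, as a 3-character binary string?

010

reg_0 = 0x035
clock 1: out=1, reg = 0x01A
clock 2: out=0, reg = 0x00D
clock 3: out=1, reg = 0x006
clock 4: out=0, reg = 0x803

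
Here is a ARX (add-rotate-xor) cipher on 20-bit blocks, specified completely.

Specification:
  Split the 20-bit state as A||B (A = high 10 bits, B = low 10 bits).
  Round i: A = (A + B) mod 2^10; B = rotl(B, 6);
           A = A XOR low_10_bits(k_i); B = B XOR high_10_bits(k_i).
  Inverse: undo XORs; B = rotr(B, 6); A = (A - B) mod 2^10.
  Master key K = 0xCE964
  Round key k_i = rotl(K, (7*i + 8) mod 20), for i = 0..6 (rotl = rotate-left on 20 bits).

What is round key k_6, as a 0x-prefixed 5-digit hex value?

0x5933A

K = 0xCE964
k_0 = rotl(K, (7*0+8) mod 20) = rotl(K, 8) = 0x964CE
k_1 = rotl(K, (7*1+8) mod 20) = rotl(K, 15) = 0x2674B
k_2 = rotl(K, (7*2+8) mod 20) = rotl(K, 2) = 0x3A593
k_3 = rotl(K, (7*3+8) mod 20) = rotl(K, 9) = 0x2C99D
k_4 = rotl(K, (7*4+8) mod 20) = rotl(K, 16) = 0x4CE96
k_5 = rotl(K, (7*5+8) mod 20) = rotl(K, 3) = 0x74B26
k_6 = rotl(K, (7*6+8) mod 20) = rotl(K, 10) = 0x5933A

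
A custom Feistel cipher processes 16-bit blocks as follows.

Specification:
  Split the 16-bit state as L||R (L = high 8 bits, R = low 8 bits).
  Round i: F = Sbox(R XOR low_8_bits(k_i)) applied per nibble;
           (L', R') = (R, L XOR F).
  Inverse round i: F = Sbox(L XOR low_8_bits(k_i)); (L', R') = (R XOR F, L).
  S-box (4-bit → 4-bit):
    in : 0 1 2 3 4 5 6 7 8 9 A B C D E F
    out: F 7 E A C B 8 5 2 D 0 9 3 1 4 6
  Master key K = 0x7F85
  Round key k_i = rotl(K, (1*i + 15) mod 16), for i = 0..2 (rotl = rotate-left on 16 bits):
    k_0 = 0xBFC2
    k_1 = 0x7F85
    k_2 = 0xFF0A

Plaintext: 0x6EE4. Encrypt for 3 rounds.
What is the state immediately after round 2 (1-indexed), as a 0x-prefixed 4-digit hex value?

0x861E

s_0 = plaintext = 0x6EE4
s_1 = Round(s_0, k_0) = 0xE486
s_2 = Round(s_1, k_1) = 0x861E
s_3 = Round(s_2, k_2) = 0x1EFA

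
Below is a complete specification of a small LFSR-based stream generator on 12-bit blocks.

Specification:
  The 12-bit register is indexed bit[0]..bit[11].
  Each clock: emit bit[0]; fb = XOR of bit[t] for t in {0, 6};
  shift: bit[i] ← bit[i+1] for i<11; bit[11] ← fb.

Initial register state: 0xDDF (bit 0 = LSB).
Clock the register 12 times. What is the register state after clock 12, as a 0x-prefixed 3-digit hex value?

reg_0 = 0xDDF
clock 1: out=1, reg = 0x6EF
clock 2: out=1, reg = 0x377
clock 3: out=1, reg = 0x1BB
clock 4: out=1, reg = 0x8DD
clock 5: out=1, reg = 0x46E
clock 6: out=0, reg = 0xA37
clock 7: out=1, reg = 0xD1B
clock 8: out=1, reg = 0xE8D
clock 9: out=1, reg = 0xF46
clock 10: out=0, reg = 0xFA3
clock 11: out=1, reg = 0xFD1
clock 12: out=1, reg = 0x7E8

0x7E8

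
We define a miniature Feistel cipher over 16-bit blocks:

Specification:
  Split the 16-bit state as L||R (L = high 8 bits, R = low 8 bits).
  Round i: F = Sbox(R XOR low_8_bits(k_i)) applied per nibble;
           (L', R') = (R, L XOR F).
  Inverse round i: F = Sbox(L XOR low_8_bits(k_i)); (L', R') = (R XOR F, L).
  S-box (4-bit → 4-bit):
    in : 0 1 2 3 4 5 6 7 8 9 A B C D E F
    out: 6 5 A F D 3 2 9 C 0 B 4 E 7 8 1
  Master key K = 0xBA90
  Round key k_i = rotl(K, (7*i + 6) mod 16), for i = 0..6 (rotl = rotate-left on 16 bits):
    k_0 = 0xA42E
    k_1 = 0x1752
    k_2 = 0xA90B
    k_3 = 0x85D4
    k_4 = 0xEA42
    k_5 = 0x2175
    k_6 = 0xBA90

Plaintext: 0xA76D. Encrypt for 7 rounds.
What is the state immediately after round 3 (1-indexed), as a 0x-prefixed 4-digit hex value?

0xC69F

s_0 = plaintext = 0xA76D
s_1 = Round(s_0, k_0) = 0x6D78
s_2 = Round(s_1, k_1) = 0x78C6
s_3 = Round(s_2, k_2) = 0xC69F
s_4 = Round(s_3, k_3) = 0x9F12
s_5 = Round(s_4, k_4) = 0x12A9
s_6 = Round(s_5, k_5) = 0xA96C
s_7 = Round(s_6, k_6) = 0x6CB7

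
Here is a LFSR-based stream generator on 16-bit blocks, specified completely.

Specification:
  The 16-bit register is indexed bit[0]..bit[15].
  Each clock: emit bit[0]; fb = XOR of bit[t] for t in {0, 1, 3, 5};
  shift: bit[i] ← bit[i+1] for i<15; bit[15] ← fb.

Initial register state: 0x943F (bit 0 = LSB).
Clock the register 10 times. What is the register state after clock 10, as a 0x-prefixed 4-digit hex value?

0x01A5

reg_0 = 0x943F
clock 1: out=1, reg = 0x4A1F
clock 2: out=1, reg = 0xA50F
clock 3: out=1, reg = 0xD287
clock 4: out=1, reg = 0x6943
clock 5: out=1, reg = 0x34A1
clock 6: out=1, reg = 0x1A50
clock 7: out=0, reg = 0x0D28
clock 8: out=0, reg = 0x0694
clock 9: out=0, reg = 0x034A
clock 10: out=0, reg = 0x01A5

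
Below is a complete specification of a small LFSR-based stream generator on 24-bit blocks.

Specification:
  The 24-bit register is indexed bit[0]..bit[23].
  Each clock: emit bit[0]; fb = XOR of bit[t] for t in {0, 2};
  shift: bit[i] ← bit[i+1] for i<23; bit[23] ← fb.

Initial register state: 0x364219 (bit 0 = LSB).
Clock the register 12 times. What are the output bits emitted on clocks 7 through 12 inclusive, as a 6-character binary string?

reg_0 = 0x364219
clock 1: out=1, reg = 0x9B210C
clock 2: out=0, reg = 0xCD9086
clock 3: out=0, reg = 0xE6C843
clock 4: out=1, reg = 0xF36421
clock 5: out=1, reg = 0xF9B210
clock 6: out=0, reg = 0x7CD908
clock 7: out=0, reg = 0x3E6C84
clock 8: out=0, reg = 0x9F3642
clock 9: out=0, reg = 0x4F9B21
clock 10: out=1, reg = 0xA7CD90
clock 11: out=0, reg = 0x53E6C8
clock 12: out=0, reg = 0x29F364

000100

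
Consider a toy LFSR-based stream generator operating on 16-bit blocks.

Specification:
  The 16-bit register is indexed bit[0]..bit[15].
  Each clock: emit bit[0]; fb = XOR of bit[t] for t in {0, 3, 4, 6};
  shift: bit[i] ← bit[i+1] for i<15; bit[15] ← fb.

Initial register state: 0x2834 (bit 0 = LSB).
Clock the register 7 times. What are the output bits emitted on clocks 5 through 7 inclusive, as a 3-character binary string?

110

reg_0 = 0x2834
clock 1: out=0, reg = 0x941A
clock 2: out=0, reg = 0x4A0D
clock 3: out=1, reg = 0x2506
clock 4: out=0, reg = 0x1283
clock 5: out=1, reg = 0x8941
clock 6: out=1, reg = 0x44A0
clock 7: out=0, reg = 0x2250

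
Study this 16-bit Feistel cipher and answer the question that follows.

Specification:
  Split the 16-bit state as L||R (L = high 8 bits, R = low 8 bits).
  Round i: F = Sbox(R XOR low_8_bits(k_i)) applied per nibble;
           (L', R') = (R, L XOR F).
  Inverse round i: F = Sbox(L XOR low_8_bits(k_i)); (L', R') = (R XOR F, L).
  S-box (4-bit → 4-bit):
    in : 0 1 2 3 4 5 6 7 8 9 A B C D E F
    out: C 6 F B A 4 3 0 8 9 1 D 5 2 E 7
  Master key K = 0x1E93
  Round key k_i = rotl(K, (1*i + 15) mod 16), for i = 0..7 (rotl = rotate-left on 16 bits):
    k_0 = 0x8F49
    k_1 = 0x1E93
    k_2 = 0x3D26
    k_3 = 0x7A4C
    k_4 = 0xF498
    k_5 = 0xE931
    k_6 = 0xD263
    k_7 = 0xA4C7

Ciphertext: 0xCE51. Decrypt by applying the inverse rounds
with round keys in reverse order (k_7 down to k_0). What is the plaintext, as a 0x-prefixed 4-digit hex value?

0x3571

s_0 = ciphertext = 0xCE51
s_1 = InvRound(s_0, k_7) = 0x98CE
s_2 = InvRound(s_1, k_6) = 0xB398
s_3 = InvRound(s_2, k_5) = 0x17B3
s_4 = InvRound(s_3, k_4) = 0x3417
s_5 = InvRound(s_4, k_3) = 0x1F34
s_6 = InvRound(s_5, k_2) = 0x8D1F
s_7 = InvRound(s_6, k_1) = 0x718D
s_8 = InvRound(s_7, k_0) = 0x3571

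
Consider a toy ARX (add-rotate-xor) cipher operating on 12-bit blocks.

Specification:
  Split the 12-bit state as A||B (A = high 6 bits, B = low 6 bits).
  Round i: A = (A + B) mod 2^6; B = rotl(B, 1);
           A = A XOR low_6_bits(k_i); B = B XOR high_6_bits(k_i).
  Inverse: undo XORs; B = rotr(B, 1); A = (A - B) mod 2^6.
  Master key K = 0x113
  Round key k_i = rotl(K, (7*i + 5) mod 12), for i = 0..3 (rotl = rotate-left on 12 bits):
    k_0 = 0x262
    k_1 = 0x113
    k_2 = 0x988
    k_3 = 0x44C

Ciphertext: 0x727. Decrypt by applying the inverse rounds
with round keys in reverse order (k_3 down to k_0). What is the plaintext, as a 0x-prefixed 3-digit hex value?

s_0 = ciphertext = 0x727
s_1 = InvRound(s_0, k_3) = 0xD5B
s_2 = InvRound(s_1, k_2) = 0xFFE
s_3 = InvRound(s_2, k_1) = 0x3DD
s_4 = InvRound(s_3, k_0) = 0x8CA

0x8CA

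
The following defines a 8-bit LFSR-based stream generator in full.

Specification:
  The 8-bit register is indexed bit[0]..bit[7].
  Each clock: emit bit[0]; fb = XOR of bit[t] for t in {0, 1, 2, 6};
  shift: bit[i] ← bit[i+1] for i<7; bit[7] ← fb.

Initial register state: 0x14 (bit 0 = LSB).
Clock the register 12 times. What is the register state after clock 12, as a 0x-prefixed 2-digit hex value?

reg_0 = 0x14
clock 1: out=0, reg = 0x8A
clock 2: out=0, reg = 0xC5
clock 3: out=1, reg = 0xE2
clock 4: out=0, reg = 0x71
clock 5: out=1, reg = 0x38
clock 6: out=0, reg = 0x1C
clock 7: out=0, reg = 0x8E
clock 8: out=0, reg = 0x47
clock 9: out=1, reg = 0x23
clock 10: out=1, reg = 0x11
clock 11: out=1, reg = 0x88
clock 12: out=0, reg = 0x44

0x44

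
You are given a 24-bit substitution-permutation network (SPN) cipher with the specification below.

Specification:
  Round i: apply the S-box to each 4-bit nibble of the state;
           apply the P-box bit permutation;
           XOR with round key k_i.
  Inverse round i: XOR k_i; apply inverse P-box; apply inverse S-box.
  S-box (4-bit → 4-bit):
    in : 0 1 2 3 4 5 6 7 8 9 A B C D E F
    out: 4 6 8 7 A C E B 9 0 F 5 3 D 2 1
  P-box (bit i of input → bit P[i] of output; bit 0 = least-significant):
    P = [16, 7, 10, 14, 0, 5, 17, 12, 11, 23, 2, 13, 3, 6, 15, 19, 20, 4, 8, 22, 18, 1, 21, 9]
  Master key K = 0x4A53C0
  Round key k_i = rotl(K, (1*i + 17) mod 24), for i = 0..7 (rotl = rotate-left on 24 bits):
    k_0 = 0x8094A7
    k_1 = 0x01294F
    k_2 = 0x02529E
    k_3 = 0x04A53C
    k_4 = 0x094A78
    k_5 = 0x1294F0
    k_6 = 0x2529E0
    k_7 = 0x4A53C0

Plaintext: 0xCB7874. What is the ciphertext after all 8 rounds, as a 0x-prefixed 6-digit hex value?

s_0 = plaintext = 0xCB7874
s_1 = Round(s_0, k_0) = 0x9CED4C
s_2 = Round(s_1, k_1) = 0x1011BB
s_3 = Round(s_2, k_2) = 0xA1D7D9
s_4 = Round(s_3, k_3) = 0xAA1E27
s_5 = Round(s_4, k_4) = 0xFC99AA
s_6 = Round(s_5, k_5) = 0x05C041
s_7 = Round(s_6, k_6) = 0x453C0C
s_8 = Round(s_7, k_7) = 0x89D80A

0x89D80A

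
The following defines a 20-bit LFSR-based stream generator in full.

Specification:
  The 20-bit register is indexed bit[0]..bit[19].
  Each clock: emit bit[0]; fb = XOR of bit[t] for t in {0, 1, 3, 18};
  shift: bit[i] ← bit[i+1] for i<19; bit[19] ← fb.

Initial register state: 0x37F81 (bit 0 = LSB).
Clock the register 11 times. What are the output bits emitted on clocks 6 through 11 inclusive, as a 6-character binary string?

001111

reg_0 = 0x37F81
clock 1: out=1, reg = 0x9BFC0
clock 2: out=0, reg = 0x4DFE0
clock 3: out=0, reg = 0xA6FF0
clock 4: out=0, reg = 0x537F8
clock 5: out=0, reg = 0x29BFC
clock 6: out=0, reg = 0x94DFE
clock 7: out=0, reg = 0x4A6FF
clock 8: out=1, reg = 0x2537F
clock 9: out=1, reg = 0x929BF
clock 10: out=1, reg = 0xC94DF
clock 11: out=1, reg = 0x64A6F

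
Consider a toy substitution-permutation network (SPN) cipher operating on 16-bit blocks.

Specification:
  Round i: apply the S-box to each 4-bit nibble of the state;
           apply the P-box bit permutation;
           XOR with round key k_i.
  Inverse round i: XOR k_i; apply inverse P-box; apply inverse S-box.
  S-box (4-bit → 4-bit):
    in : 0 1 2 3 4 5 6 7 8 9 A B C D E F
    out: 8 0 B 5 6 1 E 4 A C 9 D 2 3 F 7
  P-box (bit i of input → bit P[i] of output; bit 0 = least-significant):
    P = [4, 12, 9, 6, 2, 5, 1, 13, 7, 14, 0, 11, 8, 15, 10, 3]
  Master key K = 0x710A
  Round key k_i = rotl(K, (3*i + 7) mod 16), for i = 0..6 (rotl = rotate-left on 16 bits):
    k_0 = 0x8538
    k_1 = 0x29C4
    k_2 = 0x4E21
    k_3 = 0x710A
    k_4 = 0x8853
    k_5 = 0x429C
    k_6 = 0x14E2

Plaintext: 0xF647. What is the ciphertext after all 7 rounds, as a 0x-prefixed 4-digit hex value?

s_0 = plaintext = 0xF647
s_1 = Round(s_0, k_0) = 0x4A1B
s_2 = Round(s_1, k_1) = 0xA714
s_3 = Round(s_2, k_2) = 0x5D28
s_4 = Round(s_3, k_3) = 0x00EE
s_5 = Round(s_4, k_4) = 0xB22D
s_6 = Round(s_5, k_5) = 0x3F20
s_7 = Round(s_6, k_6) = 0x7107

0x7107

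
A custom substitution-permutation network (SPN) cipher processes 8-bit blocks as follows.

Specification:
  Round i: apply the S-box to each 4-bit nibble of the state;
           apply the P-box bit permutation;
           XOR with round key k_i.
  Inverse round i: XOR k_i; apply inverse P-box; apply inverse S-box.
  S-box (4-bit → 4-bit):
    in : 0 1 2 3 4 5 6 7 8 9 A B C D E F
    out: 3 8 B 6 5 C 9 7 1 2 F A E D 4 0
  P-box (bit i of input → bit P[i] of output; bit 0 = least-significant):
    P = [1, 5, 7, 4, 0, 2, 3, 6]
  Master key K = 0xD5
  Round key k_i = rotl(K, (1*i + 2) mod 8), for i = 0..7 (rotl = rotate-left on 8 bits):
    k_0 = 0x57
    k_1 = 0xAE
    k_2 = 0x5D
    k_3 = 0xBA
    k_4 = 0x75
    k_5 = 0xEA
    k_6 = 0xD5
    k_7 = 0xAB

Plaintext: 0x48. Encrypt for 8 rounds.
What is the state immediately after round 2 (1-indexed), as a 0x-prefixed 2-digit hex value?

0x56

s_0 = plaintext = 0x48
s_1 = Round(s_0, k_0) = 0x5C
s_2 = Round(s_1, k_1) = 0x56
s_3 = Round(s_2, k_2) = 0x07
s_4 = Round(s_3, k_3) = 0x1D
s_5 = Round(s_4, k_4) = 0xA7
s_6 = Round(s_5, k_5) = 0x05
s_7 = Round(s_6, k_6) = 0x40
s_8 = Round(s_7, k_7) = 0x80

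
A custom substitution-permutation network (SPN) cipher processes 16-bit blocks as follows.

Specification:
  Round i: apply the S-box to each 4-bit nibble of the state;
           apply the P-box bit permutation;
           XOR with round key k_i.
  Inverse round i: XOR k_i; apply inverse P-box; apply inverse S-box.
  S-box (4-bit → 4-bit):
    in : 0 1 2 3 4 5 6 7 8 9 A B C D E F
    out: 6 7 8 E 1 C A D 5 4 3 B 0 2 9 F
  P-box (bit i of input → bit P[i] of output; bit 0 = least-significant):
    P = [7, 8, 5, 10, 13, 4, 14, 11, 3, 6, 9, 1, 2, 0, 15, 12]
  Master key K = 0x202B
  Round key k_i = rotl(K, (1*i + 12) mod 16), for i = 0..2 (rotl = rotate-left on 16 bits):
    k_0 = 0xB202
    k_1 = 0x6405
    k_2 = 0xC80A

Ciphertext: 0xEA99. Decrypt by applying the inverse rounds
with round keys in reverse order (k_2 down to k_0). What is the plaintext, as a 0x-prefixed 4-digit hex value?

0x0322

s_0 = ciphertext = 0xEA99
s_1 = InvRound(s_0, k_2) = 0xD5A4
s_2 = InvRound(s_1, k_1) = 0x3C41
s_3 = InvRound(s_2, k_0) = 0x0322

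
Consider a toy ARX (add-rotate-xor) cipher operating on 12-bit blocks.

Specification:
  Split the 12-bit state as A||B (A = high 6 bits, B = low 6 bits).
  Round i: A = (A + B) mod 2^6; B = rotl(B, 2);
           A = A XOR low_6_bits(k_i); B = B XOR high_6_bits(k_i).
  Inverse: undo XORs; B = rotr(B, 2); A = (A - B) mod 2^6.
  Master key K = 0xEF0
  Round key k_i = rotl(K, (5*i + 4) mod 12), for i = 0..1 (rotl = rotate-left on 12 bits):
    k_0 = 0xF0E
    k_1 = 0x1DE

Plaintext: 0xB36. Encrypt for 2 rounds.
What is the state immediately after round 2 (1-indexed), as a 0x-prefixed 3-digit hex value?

0x359

s_0 = plaintext = 0xB36
s_1 = Round(s_0, k_0) = 0xB27
s_2 = Round(s_1, k_1) = 0x359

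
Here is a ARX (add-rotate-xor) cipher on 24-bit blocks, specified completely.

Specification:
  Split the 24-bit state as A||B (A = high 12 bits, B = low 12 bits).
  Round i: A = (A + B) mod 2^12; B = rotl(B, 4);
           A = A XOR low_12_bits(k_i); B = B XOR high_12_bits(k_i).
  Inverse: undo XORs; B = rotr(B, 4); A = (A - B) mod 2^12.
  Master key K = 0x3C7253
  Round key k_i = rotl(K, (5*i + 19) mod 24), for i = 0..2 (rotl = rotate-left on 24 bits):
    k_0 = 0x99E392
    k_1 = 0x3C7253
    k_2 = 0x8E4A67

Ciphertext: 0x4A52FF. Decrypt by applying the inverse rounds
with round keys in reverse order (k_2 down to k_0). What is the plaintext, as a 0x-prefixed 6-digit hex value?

s_0 = ciphertext = 0x4A52FF
s_1 = InvRound(s_0, k_2) = 0x321BA1
s_2 = InvRound(s_1, k_1) = 0xAEC686
s_3 = InvRound(s_2, k_0) = 0x08D8F1

0x08D8F1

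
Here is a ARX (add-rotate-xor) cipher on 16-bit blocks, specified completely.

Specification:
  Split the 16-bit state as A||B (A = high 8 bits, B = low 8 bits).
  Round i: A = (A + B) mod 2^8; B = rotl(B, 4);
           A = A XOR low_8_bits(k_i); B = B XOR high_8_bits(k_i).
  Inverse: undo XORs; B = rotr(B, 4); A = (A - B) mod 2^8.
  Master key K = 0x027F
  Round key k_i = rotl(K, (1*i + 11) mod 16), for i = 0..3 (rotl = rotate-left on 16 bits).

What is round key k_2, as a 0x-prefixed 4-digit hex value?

0xE04F

K = 0x027F
k_0 = rotl(K, (1*0+11) mod 16) = rotl(K, 11) = 0xF813
k_1 = rotl(K, (1*1+11) mod 16) = rotl(K, 12) = 0xF027
k_2 = rotl(K, (1*2+11) mod 16) = rotl(K, 13) = 0xE04F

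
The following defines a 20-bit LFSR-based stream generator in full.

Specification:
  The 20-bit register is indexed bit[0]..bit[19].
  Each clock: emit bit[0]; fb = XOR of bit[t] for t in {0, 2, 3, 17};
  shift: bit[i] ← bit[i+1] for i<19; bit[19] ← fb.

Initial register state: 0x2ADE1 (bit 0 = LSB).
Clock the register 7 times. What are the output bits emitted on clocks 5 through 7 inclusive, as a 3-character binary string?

011

reg_0 = 0x2ADE1
clock 1: out=1, reg = 0x156F0
clock 2: out=0, reg = 0x0AB78
clock 3: out=0, reg = 0x855BC
clock 4: out=0, reg = 0x42ADE
clock 5: out=0, reg = 0x2156F
clock 6: out=1, reg = 0x10AB7
clock 7: out=1, reg = 0x0855B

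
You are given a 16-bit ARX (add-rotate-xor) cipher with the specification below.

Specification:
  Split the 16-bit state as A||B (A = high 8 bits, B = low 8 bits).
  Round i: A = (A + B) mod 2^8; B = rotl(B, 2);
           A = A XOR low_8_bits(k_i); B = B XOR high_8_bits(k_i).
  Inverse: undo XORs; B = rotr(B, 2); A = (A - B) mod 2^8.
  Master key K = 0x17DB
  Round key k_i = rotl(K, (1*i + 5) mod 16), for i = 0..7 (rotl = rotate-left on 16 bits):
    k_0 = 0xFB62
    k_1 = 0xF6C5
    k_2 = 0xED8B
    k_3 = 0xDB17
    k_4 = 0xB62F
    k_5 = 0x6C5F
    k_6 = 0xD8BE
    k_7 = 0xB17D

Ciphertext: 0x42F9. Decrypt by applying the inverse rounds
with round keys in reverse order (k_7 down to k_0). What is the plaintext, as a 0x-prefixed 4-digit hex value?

0xADBD

s_0 = ciphertext = 0x42F9
s_1 = InvRound(s_0, k_7) = 0x2D12
s_2 = InvRound(s_1, k_6) = 0xE1B2
s_3 = InvRound(s_2, k_5) = 0x07B7
s_4 = InvRound(s_3, k_4) = 0xE840
s_5 = InvRound(s_4, k_3) = 0x19E6
s_6 = InvRound(s_5, k_2) = 0xD0C2
s_7 = InvRound(s_6, k_1) = 0x080D
s_8 = InvRound(s_7, k_0) = 0xADBD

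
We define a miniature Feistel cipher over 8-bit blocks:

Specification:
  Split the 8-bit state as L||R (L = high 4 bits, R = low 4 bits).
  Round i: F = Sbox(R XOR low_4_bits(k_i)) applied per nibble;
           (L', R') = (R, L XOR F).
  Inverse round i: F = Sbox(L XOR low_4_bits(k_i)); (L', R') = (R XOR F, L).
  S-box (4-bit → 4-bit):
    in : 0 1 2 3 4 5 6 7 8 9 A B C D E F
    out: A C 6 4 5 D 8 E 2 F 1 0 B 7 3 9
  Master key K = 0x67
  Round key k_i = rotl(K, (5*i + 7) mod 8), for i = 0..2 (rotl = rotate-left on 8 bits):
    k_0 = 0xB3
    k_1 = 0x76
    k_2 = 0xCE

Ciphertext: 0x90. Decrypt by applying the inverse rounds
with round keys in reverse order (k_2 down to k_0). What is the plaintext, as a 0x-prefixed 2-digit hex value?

s_0 = ciphertext = 0x90
s_1 = InvRound(s_0, k_2) = 0xE9
s_2 = InvRound(s_1, k_1) = 0xBE
s_3 = InvRound(s_2, k_0) = 0xCB

0xCB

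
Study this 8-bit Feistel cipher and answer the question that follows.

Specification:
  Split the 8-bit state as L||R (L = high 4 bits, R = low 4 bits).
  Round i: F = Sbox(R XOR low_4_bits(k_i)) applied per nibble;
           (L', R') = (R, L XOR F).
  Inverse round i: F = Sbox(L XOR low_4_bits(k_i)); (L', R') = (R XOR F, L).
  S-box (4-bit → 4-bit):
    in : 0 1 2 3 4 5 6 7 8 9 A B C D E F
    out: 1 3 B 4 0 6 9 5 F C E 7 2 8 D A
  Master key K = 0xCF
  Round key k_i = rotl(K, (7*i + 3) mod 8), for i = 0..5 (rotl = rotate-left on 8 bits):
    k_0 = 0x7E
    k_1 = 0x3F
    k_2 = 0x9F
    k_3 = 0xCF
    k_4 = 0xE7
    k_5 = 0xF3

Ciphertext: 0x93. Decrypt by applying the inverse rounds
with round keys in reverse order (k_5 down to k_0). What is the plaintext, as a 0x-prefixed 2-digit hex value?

s_0 = ciphertext = 0x93
s_1 = InvRound(s_0, k_5) = 0xD9
s_2 = InvRound(s_1, k_4) = 0x7D
s_3 = InvRound(s_2, k_3) = 0x27
s_4 = InvRound(s_3, k_2) = 0xF2
s_5 = InvRound(s_4, k_1) = 0x3F
s_6 = InvRound(s_5, k_0) = 0x73

0x73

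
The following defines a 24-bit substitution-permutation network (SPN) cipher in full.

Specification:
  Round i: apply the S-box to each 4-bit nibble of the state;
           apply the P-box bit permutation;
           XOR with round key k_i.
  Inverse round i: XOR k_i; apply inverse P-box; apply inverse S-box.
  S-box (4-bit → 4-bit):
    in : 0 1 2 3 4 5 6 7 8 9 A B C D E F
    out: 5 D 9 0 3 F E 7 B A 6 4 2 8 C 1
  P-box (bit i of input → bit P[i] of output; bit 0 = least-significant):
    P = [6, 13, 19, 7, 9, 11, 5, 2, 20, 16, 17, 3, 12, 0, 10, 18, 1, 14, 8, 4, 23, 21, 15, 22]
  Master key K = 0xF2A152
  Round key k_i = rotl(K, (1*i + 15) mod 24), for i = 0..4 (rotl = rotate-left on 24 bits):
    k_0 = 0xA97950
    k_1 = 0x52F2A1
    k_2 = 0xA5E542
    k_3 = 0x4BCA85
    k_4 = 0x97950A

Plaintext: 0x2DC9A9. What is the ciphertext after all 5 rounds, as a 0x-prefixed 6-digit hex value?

0x4B90EB

s_0 = plaintext = 0x2DC9A9
s_1 = Round(s_0, k_0) = 0x6851E9
s_2 = Round(s_1, k_1) = 0x24061E
s_3 = Round(s_2, k_2) = 0x6EB3EC
s_4 = Round(s_3, k_3) = 0x2B6FB1
s_5 = Round(s_4, k_4) = 0x4B90EB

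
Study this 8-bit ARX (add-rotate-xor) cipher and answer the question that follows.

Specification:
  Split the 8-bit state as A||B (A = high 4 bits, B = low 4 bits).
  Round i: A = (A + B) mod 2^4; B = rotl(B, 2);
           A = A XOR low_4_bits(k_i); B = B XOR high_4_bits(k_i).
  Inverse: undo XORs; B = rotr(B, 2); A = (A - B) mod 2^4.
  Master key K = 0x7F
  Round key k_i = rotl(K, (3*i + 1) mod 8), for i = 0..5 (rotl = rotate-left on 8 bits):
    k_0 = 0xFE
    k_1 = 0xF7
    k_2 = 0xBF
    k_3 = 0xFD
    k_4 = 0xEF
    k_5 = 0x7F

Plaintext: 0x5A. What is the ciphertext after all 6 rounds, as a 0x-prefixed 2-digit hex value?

0x37

s_0 = plaintext = 0x5A
s_1 = Round(s_0, k_0) = 0x15
s_2 = Round(s_1, k_1) = 0x1A
s_3 = Round(s_2, k_2) = 0x41
s_4 = Round(s_3, k_3) = 0x8B
s_5 = Round(s_4, k_4) = 0xC0
s_6 = Round(s_5, k_5) = 0x37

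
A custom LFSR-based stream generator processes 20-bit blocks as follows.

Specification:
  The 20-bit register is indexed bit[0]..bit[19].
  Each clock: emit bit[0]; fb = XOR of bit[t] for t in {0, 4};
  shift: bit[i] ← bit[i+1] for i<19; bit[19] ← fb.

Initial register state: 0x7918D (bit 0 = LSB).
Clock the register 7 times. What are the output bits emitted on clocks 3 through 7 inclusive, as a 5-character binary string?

reg_0 = 0x7918D
clock 1: out=1, reg = 0xBC8C6
clock 2: out=0, reg = 0x5E463
clock 3: out=1, reg = 0xAF231
clock 4: out=1, reg = 0x57918
clock 5: out=0, reg = 0xABC8C
clock 6: out=0, reg = 0x55E46
clock 7: out=0, reg = 0x2AF23

11000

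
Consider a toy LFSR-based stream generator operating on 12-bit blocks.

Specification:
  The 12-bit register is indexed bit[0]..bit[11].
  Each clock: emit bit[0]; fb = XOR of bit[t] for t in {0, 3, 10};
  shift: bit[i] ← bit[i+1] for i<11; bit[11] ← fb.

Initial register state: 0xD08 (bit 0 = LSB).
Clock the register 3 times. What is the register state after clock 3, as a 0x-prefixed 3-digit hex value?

0x5A1

reg_0 = 0xD08
clock 1: out=0, reg = 0x684
clock 2: out=0, reg = 0xB42
clock 3: out=0, reg = 0x5A1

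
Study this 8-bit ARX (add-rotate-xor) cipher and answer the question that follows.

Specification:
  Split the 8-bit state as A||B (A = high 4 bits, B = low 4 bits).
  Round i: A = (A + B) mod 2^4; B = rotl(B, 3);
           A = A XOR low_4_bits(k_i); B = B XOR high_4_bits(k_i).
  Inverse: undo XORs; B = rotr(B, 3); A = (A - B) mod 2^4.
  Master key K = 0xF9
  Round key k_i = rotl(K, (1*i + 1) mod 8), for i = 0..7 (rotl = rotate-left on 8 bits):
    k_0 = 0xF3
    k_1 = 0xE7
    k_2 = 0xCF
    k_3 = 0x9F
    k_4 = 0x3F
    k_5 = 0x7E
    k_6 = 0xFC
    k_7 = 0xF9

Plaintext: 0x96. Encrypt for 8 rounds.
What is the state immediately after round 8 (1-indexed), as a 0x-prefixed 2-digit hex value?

0x76

s_0 = plaintext = 0x96
s_1 = Round(s_0, k_0) = 0xCC
s_2 = Round(s_1, k_1) = 0xF8
s_3 = Round(s_2, k_2) = 0x88
s_4 = Round(s_3, k_3) = 0xFD
s_5 = Round(s_4, k_4) = 0x3D
s_6 = Round(s_5, k_5) = 0xE9
s_7 = Round(s_6, k_6) = 0xB3
s_8 = Round(s_7, k_7) = 0x76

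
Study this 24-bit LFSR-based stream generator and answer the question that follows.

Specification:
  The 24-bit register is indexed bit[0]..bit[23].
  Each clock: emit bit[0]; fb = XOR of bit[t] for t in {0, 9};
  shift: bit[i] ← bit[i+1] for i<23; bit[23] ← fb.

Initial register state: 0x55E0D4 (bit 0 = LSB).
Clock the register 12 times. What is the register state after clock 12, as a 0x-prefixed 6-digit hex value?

reg_0 = 0x55E0D4
clock 1: out=0, reg = 0x2AF06A
clock 2: out=0, reg = 0x157835
clock 3: out=1, reg = 0x8ABC1A
clock 4: out=0, reg = 0x455E0D
clock 5: out=1, reg = 0x22AF06
clock 6: out=0, reg = 0x915783
clock 7: out=1, reg = 0x48ABC1
clock 8: out=1, reg = 0x2455E0
clock 9: out=0, reg = 0x122AF0
clock 10: out=0, reg = 0x891578
clock 11: out=0, reg = 0x448ABC
clock 12: out=0, reg = 0xA2455E

0xA2455E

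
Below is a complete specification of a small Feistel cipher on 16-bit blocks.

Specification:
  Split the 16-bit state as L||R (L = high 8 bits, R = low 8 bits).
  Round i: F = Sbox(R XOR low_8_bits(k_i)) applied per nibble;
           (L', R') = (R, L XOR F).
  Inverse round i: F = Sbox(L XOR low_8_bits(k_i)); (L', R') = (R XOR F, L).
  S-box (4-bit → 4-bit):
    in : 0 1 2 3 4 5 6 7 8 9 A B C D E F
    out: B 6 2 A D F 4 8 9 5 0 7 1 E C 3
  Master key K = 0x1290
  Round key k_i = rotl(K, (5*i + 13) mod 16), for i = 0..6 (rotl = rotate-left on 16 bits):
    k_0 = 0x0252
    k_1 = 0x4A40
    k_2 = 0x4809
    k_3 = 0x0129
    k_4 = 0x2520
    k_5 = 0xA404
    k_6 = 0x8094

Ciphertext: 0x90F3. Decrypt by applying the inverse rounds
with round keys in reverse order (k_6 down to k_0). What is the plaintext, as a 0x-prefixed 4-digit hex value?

s_0 = ciphertext = 0x90F3
s_1 = InvRound(s_0, k_6) = 0x4E90
s_2 = InvRound(s_1, k_5) = 0x404E
s_3 = InvRound(s_2, k_4) = 0x0540
s_4 = InvRound(s_3, k_3) = 0x6105
s_5 = InvRound(s_4, k_2) = 0x4C61
s_6 = InvRound(s_5, k_1) = 0xD04C
s_7 = InvRound(s_6, k_0) = 0xDED0

0xDED0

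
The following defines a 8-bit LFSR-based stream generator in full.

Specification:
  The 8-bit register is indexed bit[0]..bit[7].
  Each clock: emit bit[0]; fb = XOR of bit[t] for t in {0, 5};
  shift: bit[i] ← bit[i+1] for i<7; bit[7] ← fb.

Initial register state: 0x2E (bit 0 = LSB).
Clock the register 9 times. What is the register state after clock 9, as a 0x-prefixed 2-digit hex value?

reg_0 = 0x2E
clock 1: out=0, reg = 0x97
clock 2: out=1, reg = 0xCB
clock 3: out=1, reg = 0xE5
clock 4: out=1, reg = 0x72
clock 5: out=0, reg = 0xB9
clock 6: out=1, reg = 0x5C
clock 7: out=0, reg = 0x2E
clock 8: out=0, reg = 0x97
clock 9: out=1, reg = 0xCB

0xCB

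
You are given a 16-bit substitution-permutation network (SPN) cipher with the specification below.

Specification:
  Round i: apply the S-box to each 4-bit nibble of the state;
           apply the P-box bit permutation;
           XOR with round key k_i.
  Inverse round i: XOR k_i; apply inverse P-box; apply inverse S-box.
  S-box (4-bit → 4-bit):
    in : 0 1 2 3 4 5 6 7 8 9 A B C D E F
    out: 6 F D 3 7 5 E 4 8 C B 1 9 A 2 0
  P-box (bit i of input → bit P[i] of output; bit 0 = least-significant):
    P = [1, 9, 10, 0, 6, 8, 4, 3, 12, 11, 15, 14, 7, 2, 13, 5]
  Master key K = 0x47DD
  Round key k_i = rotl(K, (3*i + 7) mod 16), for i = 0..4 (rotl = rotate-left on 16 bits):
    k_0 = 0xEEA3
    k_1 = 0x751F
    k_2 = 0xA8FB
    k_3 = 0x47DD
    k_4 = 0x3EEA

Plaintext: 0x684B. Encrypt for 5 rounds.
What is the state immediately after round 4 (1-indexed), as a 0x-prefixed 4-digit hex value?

0xF398

s_0 = plaintext = 0x684B
s_1 = Round(s_0, k_0) = 0x8FD5
s_2 = Round(s_1, k_1) = 0x7035
s_3 = Round(s_2, k_2) = 0x05B9
s_4 = Round(s_3, k_3) = 0xF398
s_5 = Round(s_4, k_4) = 0x26F3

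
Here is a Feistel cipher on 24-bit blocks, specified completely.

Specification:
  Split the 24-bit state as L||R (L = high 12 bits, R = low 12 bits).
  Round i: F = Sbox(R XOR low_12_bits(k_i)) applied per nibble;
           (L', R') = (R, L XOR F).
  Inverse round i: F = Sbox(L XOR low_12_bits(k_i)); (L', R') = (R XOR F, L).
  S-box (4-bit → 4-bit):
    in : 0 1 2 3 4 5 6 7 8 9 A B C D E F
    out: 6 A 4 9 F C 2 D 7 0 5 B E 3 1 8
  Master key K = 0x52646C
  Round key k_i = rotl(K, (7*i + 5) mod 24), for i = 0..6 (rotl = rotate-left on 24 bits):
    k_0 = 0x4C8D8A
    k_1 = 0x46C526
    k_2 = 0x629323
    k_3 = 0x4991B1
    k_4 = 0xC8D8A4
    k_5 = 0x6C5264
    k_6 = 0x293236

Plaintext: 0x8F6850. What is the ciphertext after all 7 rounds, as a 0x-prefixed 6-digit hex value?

0xD67262

s_0 = plaintext = 0x8F6850
s_1 = Round(s_0, k_0) = 0x8504C3
s_2 = Round(s_1, k_1) = 0x4C324C
s_3 = Round(s_2, k_2) = 0x24CEEB
s_4 = Round(s_3, k_3) = 0xEEBA89
s_5 = Round(s_4, k_4) = 0xA89AA8
s_6 = Round(s_5, k_5) = 0xAA8D67
s_7 = Round(s_6, k_6) = 0xD67262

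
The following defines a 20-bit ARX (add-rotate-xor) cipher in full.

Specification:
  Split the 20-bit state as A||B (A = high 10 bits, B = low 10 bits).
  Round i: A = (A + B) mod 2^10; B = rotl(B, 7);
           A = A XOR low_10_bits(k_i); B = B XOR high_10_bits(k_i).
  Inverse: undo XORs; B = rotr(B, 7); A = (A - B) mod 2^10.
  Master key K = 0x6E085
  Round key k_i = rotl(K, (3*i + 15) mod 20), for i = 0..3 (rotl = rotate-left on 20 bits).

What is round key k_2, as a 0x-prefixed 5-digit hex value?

K = 0x6E085
k_0 = rotl(K, (3*0+15) mod 20) = rotl(K, 15) = 0x2B704
k_1 = rotl(K, (3*1+15) mod 20) = rotl(K, 18) = 0x5B821
k_2 = rotl(K, (3*2+15) mod 20) = rotl(K, 1) = 0xDC10A

0xDC10A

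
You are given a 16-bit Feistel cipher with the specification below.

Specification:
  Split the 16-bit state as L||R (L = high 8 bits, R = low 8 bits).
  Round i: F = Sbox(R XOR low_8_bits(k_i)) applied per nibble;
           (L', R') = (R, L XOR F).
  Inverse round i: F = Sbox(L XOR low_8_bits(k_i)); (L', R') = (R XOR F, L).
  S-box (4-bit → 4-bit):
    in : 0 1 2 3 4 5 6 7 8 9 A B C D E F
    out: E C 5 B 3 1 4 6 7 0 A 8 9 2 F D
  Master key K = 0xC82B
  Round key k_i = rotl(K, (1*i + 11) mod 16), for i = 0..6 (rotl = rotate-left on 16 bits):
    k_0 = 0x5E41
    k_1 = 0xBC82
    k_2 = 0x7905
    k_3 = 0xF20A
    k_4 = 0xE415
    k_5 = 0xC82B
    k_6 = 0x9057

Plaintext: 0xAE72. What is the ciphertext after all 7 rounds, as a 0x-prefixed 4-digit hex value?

s_0 = plaintext = 0xAE72
s_1 = Round(s_0, k_0) = 0x7215
s_2 = Round(s_1, k_1) = 0x1574
s_3 = Round(s_2, k_2) = 0x7479
s_4 = Round(s_3, k_3) = 0x791F
s_5 = Round(s_4, k_4) = 0x1F93
s_6 = Round(s_5, k_5) = 0x9398
s_7 = Round(s_6, k_6) = 0x980E

0x980E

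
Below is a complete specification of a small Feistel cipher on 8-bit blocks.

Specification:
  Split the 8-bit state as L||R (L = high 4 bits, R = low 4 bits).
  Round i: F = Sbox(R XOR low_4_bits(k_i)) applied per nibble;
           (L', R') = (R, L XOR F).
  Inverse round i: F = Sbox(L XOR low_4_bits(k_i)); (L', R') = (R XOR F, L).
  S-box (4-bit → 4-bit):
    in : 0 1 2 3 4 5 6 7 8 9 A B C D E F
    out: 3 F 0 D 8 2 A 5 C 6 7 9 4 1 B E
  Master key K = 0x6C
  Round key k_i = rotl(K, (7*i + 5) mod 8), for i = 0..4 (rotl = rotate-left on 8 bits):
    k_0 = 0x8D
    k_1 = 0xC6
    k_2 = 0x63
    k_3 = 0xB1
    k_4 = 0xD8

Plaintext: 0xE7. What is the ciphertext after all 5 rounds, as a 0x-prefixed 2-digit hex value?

s_0 = plaintext = 0xE7
s_1 = Round(s_0, k_0) = 0x79
s_2 = Round(s_1, k_1) = 0x99
s_3 = Round(s_2, k_2) = 0x9E
s_4 = Round(s_3, k_3) = 0xE7
s_5 = Round(s_4, k_4) = 0x70

0x70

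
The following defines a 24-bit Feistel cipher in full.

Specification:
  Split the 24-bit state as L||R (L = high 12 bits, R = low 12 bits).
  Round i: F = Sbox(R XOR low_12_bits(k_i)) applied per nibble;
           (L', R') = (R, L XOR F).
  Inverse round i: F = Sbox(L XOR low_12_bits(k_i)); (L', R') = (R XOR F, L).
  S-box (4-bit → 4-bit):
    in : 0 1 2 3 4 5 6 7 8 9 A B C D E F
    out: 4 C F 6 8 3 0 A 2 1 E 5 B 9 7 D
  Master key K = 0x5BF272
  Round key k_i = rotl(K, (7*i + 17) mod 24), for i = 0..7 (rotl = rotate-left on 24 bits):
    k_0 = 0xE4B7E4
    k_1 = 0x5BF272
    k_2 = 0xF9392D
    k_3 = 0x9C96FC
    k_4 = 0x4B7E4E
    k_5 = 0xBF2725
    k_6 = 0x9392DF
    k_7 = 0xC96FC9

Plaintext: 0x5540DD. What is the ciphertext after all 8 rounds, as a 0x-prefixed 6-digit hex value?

0x6A94FB

s_0 = plaintext = 0x5540DD
s_1 = Round(s_0, k_0) = 0x0DDF35
s_2 = Round(s_1, k_1) = 0xF35957
s_3 = Round(s_2, k_2) = 0x957B9B
s_4 = Round(s_3, k_3) = 0xB9B05D
s_5 = Round(s_4, k_4) = 0x05DC5D
s_6 = Round(s_5, k_5) = 0xC5D5FF
s_7 = Round(s_6, k_6) = 0x5FF6A9
s_8 = Round(s_7, k_7) = 0x6A94FB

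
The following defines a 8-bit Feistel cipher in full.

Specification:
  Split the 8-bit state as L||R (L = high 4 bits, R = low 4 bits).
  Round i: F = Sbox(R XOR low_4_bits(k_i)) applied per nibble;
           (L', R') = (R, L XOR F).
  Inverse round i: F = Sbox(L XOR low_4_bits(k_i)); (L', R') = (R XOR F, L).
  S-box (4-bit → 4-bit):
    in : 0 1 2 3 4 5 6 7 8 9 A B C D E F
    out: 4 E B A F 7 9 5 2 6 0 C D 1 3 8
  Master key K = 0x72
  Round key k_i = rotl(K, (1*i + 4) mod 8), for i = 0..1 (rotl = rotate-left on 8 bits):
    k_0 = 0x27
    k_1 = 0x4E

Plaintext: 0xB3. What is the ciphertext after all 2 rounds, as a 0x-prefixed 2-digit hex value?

0x43

s_0 = plaintext = 0xB3
s_1 = Round(s_0, k_0) = 0x34
s_2 = Round(s_1, k_1) = 0x43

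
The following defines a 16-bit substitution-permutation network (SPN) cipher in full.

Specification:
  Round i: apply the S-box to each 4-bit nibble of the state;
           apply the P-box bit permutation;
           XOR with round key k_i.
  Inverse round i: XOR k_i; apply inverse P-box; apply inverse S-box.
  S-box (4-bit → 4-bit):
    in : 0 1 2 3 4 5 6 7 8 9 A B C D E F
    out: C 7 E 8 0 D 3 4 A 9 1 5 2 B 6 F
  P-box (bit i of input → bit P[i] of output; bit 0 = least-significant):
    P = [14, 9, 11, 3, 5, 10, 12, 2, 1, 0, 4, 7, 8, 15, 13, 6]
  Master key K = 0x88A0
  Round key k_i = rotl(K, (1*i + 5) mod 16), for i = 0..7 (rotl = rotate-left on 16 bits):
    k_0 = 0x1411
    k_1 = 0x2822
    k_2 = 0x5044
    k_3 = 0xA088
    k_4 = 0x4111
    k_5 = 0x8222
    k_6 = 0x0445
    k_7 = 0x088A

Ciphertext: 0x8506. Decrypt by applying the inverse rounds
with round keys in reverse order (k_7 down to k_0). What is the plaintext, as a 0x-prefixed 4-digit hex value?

0x113D

s_0 = ciphertext = 0x8506
s_1 = InvRound(s_0, k_7) = 0x6380
s_2 = InvRound(s_1, k_6) = 0x5886
s_3 = InvRound(s_2, k_5) = 0xC351
s_4 = InvRound(s_3, k_4) = 0x844C
s_5 = InvRound(s_4, k_3) = 0x0384
s_6 = InvRound(s_5, k_2) = 0x9376
s_7 = InvRound(s_6, k_1) = 0xF70E
s_8 = InvRound(s_7, k_0) = 0x113D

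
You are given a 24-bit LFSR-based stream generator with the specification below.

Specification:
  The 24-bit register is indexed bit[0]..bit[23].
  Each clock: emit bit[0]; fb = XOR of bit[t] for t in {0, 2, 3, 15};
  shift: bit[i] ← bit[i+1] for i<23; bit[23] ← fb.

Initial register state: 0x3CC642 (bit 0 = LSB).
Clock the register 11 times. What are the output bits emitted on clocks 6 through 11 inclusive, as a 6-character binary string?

reg_0 = 0x3CC642
clock 1: out=0, reg = 0x9E6321
clock 2: out=1, reg = 0xCF3190
clock 3: out=0, reg = 0x6798C8
clock 4: out=0, reg = 0x33CC64
clock 5: out=0, reg = 0x19E632
clock 6: out=0, reg = 0x8CF319
clock 7: out=1, reg = 0xC6798C
clock 8: out=0, reg = 0x633CC6
clock 9: out=0, reg = 0xB19E63
clock 10: out=1, reg = 0x58CF31
clock 11: out=1, reg = 0x2C6798

010011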